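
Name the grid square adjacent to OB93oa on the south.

OB92ox

Latitude subsquare a = 0; −1 → -1, wraps to 23 = x, carry into square.
Latitude square 3; −1 → 2.
The longitude characters are unchanged.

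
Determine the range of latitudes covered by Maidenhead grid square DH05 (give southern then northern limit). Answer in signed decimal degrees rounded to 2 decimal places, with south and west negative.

Field D=3, H=7: +3·20° lon, +7·10° lat → SW at lon -120°, lat -20°.
Square 0, 5: +0·2° lon, +5·1° lat → SW at lon -120°, lat -15°.
Cell spans 2° lon × 1° lat.
south -15.00, north -14.00.

-15.00, -14.00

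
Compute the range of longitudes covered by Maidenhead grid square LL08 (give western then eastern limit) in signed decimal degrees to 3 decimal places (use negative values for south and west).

Field L=11, L=11: +11·20° lon, +11·10° lat → SW at lon 40°, lat 20°.
Square 0, 8: +0·2° lon, +8·1° lat → SW at lon 40°, lat 28°.
Cell spans 2° lon × 1° lat.
west 40.000, east 42.000.

40.000, 42.000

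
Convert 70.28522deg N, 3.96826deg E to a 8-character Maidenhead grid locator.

Shift to the Maidenhead origin (180°W, 90°S): lon 183.96826, lat 160.28522.
Field (20°×10°, letters A–R): 183.96826/20 → 9 → J, 160.28522/10 → 16 → Q; chars JQ.
Square (2°×1°, digits 0–9): 3.96826/2 → 1, 0.28522/1 → 0; chars 10.
Subsquare (5′×2.5′, letters a–x): 1.96826/0.0833333 → 23 → x, 0.28522/0.0416667 → 6 → g; chars xg.
Extended square (30″×15″, digits 0–9): 0.05159/0.00833333 → 6, 0.03522/0.00416667 → 8; chars 68.

JQ10xg68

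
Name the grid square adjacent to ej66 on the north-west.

EJ57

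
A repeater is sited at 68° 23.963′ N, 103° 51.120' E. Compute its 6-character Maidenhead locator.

OP18wj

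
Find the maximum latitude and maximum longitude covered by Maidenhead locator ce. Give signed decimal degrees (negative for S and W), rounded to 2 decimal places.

-40.00, -120.00

Field C=2, E=4: +2·20° lon, +4·10° lat → SW at lon -140°, lat -50°.
Cell spans 20° lon × 10° lat. NE corner is SW corner plus one full cell.
latitude -40.00, longitude -120.00.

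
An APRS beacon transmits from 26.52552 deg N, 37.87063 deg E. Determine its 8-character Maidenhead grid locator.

Shift to the Maidenhead origin (180°W, 90°S): lon 217.87063, lat 116.52552.
Field (20°×10°, letters A–R): 217.87063/20 → 10 → K, 116.52552/10 → 11 → L; chars KL.
Square (2°×1°, digits 0–9): 17.87063/2 → 8, 6.52552/1 → 6; chars 86.
Subsquare (5′×2.5′, letters a–x): 1.87063/0.0833333 → 22 → w, 0.52552/0.0416667 → 12 → m; chars wm.
Extended square (30″×15″, digits 0–9): 0.03730/0.00833333 → 4, 0.02552/0.00416667 → 6; chars 46.

KL86wm46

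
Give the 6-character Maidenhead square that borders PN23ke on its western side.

Longitude subsquare k = 10; −1 → 9 = j.
The latitude characters are unchanged.

PN23je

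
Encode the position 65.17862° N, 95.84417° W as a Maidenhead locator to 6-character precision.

EP25be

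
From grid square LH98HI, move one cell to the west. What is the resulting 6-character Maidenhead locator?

Longitude subsquare h = 7; −1 → 6 = g.
The latitude characters are unchanged.

LH98gi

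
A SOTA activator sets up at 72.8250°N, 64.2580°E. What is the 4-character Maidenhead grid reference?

Add 180° to longitude and 90° to latitude: 244.26, 162.82.
Field (20°×10°, letters A–R): lon ⌊244.26/20⌋ = 12 → M; lat ⌊162.82/10⌋ = 16 → Q.
Square (2°×1°, digits 0–9): lon ⌊4.26/2⌋ = 2; lat ⌊2.82/1⌋ = 2.

MQ22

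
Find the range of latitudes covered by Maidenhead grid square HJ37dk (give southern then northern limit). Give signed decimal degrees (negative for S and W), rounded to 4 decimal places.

7.4167, 7.4583

Field H=7, J=9: +7·20° lon, +9·10° lat → SW at lon -40°, lat 0°.
Square 3, 7: +3·2° lon, +7·1° lat → SW at lon -34°, lat 7°.
Subsquare d=3, k=10: +3·0.0833333° lon, +10·0.0416667° lat → SW at lon -33.75°, lat 7.41667°.
Cell spans 0.0833333° lon × 0.0416667° lat.
south 7.4167, north 7.4583.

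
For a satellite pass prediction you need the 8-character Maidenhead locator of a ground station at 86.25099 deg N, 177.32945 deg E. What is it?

RR86pg90

Offset from 180°W / 90°S: lon 357.32945°, lat 176.25099°.
Field: 357.32945/20 → 17 → R, 176.25099/10 → 17 → R; chars RR.
Square: 17.32945/2 → 8, 6.25099/1 → 6; chars 86.
Subsquare: 1.32945/0.0833333 → 15 → p, 0.25099/0.0416667 → 6 → g; chars pg.
Extended square: 0.07945/0.00833333 → 9, 0.00099/0.00416667 → 0; chars 90.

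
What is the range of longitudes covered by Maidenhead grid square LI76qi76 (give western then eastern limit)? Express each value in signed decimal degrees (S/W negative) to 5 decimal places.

Field L=11, I=8: +11·20° lon, +8·10° lat → SW at lon 40°, lat -10°.
Square 7, 6: +7·2° lon, +6·1° lat → SW at lon 54°, lat -4°.
Subsquare q=16, i=8: +16·0.0833333° lon, +8·0.0416667° lat → SW at lon 55.3333°, lat -3.66667°.
Extended square 7, 6: +7·0.00833333° lon, +6·0.00416667° lat → SW at lon 55.3917°, lat -3.64167°.
Cell spans 0.00833333° lon × 0.00416667° lat.
west 55.39167, east 55.40000.

55.39167, 55.40000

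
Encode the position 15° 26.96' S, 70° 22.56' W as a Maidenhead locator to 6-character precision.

FH44tn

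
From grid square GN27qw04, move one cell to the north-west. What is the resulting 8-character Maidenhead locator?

Longitude extended square 0; −1 → -1, wraps to 9, carry into subsquare.
Longitude subsquare q = 16; −1 → 15 = p.
Latitude extended square 4; +1 → 5.

GN27pw95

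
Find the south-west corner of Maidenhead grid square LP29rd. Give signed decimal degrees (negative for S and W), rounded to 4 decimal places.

Field L=11, P=15: +11·20° lon, +15·10° lat → SW at lon 40°, lat 60°.
Square 2, 9: +2·2° lon, +9·1° lat → SW at lon 44°, lat 69°.
Subsquare r=17, d=3: +17·0.0833333° lon, +3·0.0416667° lat → SW at lon 45.4167°, lat 69.125°.
latitude 69.1250, longitude 45.4167.

69.1250, 45.4167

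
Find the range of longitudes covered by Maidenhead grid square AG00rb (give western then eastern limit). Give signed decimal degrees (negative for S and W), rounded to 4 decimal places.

-178.5833, -178.5000

Field A=0, G=6: +0·20° lon, +6·10° lat → SW at lon -180°, lat -30°.
Square 0, 0: +0·2° lon, +0·1° lat → SW at lon -180°, lat -30°.
Subsquare r=17, b=1: +17·0.0833333° lon, +1·0.0416667° lat → SW at lon -178.583°, lat -29.9583°.
Cell spans 0.0833333° lon × 0.0416667° lat.
west -178.5833, east -178.5000.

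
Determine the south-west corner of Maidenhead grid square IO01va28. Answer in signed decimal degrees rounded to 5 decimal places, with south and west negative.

Field I=8, O=14: +8·20° lon, +14·10° lat → SW at lon -20°, lat 50°.
Square 0, 1: +0·2° lon, +1·1° lat → SW at lon -20°, lat 51°.
Subsquare v=21, a=0: +21·0.0833333° lon, +0·0.0416667° lat → SW at lon -18.25°, lat 51°.
Extended square 2, 8: +2·0.00833333° lon, +8·0.00416667° lat → SW at lon -18.2333°, lat 51.0333°.
latitude 51.03333, longitude -18.23333.

51.03333, -18.23333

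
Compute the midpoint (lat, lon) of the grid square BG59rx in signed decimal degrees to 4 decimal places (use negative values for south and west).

-20.0208, -148.5417

Field B=1, G=6: +1·20° lon, +6·10° lat → SW at lon -160°, lat -30°.
Square 5, 9: +5·2° lon, +9·1° lat → SW at lon -150°, lat -21°.
Subsquare r=17, x=23: +17·0.0833333° lon, +23·0.0416667° lat → SW at lon -148.583°, lat -20.0417°.
Cell spans 0.0833333° lon × 0.0416667° lat. Centre is SW corner plus half of each.
latitude -20.0208, longitude -148.5417.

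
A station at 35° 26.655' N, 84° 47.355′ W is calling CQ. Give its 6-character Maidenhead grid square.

EM75ok

Add 180° to longitude and 90° to latitude: 95.2108, 125.4442.
Field: lon ⌊95.2108/20⌋ = 4 → E; lat ⌊125.4442/10⌋ = 12 → M.
Square: lon ⌊15.2108/2⌋ = 7; lat ⌊5.4442/1⌋ = 5.
Subsquare: lon ⌊1.2108/0.0833333⌋ = 14 → o; lat ⌊0.4442/0.0416667⌋ = 10 → k.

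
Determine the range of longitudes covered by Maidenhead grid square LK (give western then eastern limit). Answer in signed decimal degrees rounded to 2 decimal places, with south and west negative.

40.00, 60.00

Field L=11, K=10: +11·20° lon, +10·10° lat → SW at lon 40°, lat 10°.
Cell spans 20° lon × 10° lat.
west 40.00, east 60.00.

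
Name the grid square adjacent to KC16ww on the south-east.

KC16xv

Longitude subsquare w = 22; +1 → 23 = x.
Latitude subsquare w = 22; −1 → 21 = v.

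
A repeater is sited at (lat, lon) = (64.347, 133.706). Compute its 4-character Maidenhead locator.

PP64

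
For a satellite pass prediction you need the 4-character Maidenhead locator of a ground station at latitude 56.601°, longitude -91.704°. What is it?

EO46

Add 180° to longitude and 90° to latitude: 88.30, 146.60.
Field (20°×10°, letters A–R): lon ⌊88.30/20⌋ = 4 → E; lat ⌊146.60/10⌋ = 14 → O.
Square (2°×1°, digits 0–9): lon ⌊8.30/2⌋ = 4; lat ⌊6.60/1⌋ = 6.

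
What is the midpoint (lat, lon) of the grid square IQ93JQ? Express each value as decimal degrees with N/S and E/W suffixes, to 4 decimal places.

Field I=8, Q=16: +8·20° lon, +16·10° lat → SW at lon -20°, lat 70°.
Square 9, 3: +9·2° lon, +3·1° lat → SW at lon -2°, lat 73°.
Subsquare j=9, q=16: +9·0.0833333° lon, +16·0.0416667° lat → SW at lon -1.25°, lat 73.6667°.
Cell spans 0.0833333° lon × 0.0416667° lat. Centre is SW corner plus half of each.
latitude 73.6875° N, longitude 1.2083° W.

73.6875° N, 1.2083° W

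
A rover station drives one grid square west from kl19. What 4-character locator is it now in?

Longitude square 1; −1 → 0.
The latitude characters are unchanged.

KL09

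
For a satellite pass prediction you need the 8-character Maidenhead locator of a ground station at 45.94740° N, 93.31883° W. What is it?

EN35iw17

Shift to the Maidenhead origin (180°W, 90°S): lon 86.68117, lat 135.94740.
Field: lon ⌊86.68117/20⌋ = 4 → E; lat ⌊135.94740/10⌋ = 13 → N.
Square: lon ⌊6.68117/2⌋ = 3; lat ⌊5.94740/1⌋ = 5.
Subsquare: lon ⌊0.68117/0.0833333⌋ = 8 → i; lat ⌊0.94740/0.0416667⌋ = 22 → w.
Extended square: lon ⌊0.01450/0.00833333⌋ = 1; lat ⌊0.03073/0.00416667⌋ = 7.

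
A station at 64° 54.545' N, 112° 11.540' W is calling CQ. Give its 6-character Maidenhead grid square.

Add 180° to longitude and 90° to latitude: 67.8077, 154.9091.
Field (20°×10°, letters A–R): 67.8077/20 → 3 → D, 154.9091/10 → 15 → P; chars DP.
Square (2°×1°, digits 0–9): 7.8077/2 → 3, 4.9091/1 → 4; chars 34.
Subsquare (5′×2.5′, letters a–x): 1.8077/0.0833333 → 21 → v, 0.9091/0.0416667 → 21 → v; chars vv.

DP34vv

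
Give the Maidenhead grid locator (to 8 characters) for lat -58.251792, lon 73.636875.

MD61tr69

Shift to the Maidenhead origin (180°W, 90°S): lon 253.63688, lat 31.74821.
Field: lon ⌊253.63688/20⌋ = 12 → M; lat ⌊31.74821/10⌋ = 3 → D.
Square: lon ⌊13.63688/2⌋ = 6; lat ⌊1.74821/1⌋ = 1.
Subsquare: lon ⌊1.63688/0.0833333⌋ = 19 → t; lat ⌊0.74821/0.0416667⌋ = 17 → r.
Extended square: lon ⌊0.05354/0.00833333⌋ = 6; lat ⌊0.03987/0.00416667⌋ = 9.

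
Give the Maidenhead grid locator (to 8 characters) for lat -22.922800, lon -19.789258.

IG07cb58

Shift to the Maidenhead origin (180°W, 90°S): lon 160.21074, lat 67.07720.
Field: lon ⌊160.21074/20⌋ = 8 → I; lat ⌊67.07720/10⌋ = 6 → G.
Square: lon ⌊0.21074/2⌋ = 0; lat ⌊7.07720/1⌋ = 7.
Subsquare: lon ⌊0.21074/0.0833333⌋ = 2 → c; lat ⌊0.07720/0.0416667⌋ = 1 → b.
Extended square: lon ⌊0.04408/0.00833333⌋ = 5; lat ⌊0.03553/0.00416667⌋ = 8.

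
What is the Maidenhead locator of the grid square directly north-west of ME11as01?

ME01xs92

Longitude extended square 0; −1 → -1, wraps to 9, carry into subsquare.
Longitude subsquare a = 0; −1 → -1, wraps to 23 = x, carry into square.
Longitude square 1; −1 → 0.
Latitude extended square 1; +1 → 2.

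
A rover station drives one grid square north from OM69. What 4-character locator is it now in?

ON60

Latitude square 9; +1 → 10, wraps to 0, carry into field.
Latitude field M = 12; +1 → 13 = N.
The longitude characters are unchanged.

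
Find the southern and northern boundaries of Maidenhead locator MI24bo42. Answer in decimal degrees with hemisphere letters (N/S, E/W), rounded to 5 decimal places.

Field M=12, I=8: +12·20° lon, +8·10° lat → SW at lon 60°, lat -10°.
Square 2, 4: +2·2° lon, +4·1° lat → SW at lon 64°, lat -6°.
Subsquare b=1, o=14: +1·0.0833333° lon, +14·0.0416667° lat → SW at lon 64.0833°, lat -5.41667°.
Extended square 4, 2: +4·0.00833333° lon, +2·0.00416667° lat → SW at lon 64.1167°, lat -5.40833°.
Cell spans 0.00833333° lon × 0.00416667° lat.
south 5.40833° S, north 5.40417° S.

5.40833° S, 5.40417° S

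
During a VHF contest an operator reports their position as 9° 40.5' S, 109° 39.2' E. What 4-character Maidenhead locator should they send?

Add 180° to longitude and 90° to latitude: 289.65, 80.33.
Field: 289.65/20 → 14 → O, 80.33/10 → 8 → I; chars OI.
Square: 9.65/2 → 4, 0.33/1 → 0; chars 40.

OI40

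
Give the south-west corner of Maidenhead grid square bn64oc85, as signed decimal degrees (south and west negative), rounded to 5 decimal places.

44.10417, -146.76667

Field B=1, N=13: +1·20° lon, +13·10° lat → SW at lon -160°, lat 40°.
Square 6, 4: +6·2° lon, +4·1° lat → SW at lon -148°, lat 44°.
Subsquare o=14, c=2: +14·0.0833333° lon, +2·0.0416667° lat → SW at lon -146.833°, lat 44.0833°.
Extended square 8, 5: +8·0.00833333° lon, +5·0.00416667° lat → SW at lon -146.767°, lat 44.1042°.
latitude 44.10417, longitude -146.76667.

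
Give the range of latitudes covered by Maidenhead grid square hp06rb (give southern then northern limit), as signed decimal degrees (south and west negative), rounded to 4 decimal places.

66.0417, 66.0833

Field H=7, P=15: +7·20° lon, +15·10° lat → SW at lon -40°, lat 60°.
Square 0, 6: +0·2° lon, +6·1° lat → SW at lon -40°, lat 66°.
Subsquare r=17, b=1: +17·0.0833333° lon, +1·0.0416667° lat → SW at lon -38.5833°, lat 66.0417°.
Cell spans 0.0833333° lon × 0.0416667° lat.
south 66.0417, north 66.0833.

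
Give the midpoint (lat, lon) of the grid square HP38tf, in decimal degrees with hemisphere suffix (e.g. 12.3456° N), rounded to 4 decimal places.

Field H=7, P=15: +7·20° lon, +15·10° lat → SW at lon -40°, lat 60°.
Square 3, 8: +3·2° lon, +8·1° lat → SW at lon -34°, lat 68°.
Subsquare t=19, f=5: +19·0.0833333° lon, +5·0.0416667° lat → SW at lon -32.4167°, lat 68.2083°.
Cell spans 0.0833333° lon × 0.0416667° lat. Centre is SW corner plus half of each.
latitude 68.2292° N, longitude 32.3750° W.

68.2292° N, 32.3750° W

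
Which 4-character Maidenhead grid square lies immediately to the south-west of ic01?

HC90

Longitude square 0; −1 → -1, wraps to 9, carry into field.
Longitude field I = 8; −1 → 7 = H.
Latitude square 1; −1 → 0.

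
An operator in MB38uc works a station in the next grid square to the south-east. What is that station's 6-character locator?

MB38vb

Longitude subsquare u = 20; +1 → 21 = v.
Latitude subsquare c = 2; −1 → 1 = b.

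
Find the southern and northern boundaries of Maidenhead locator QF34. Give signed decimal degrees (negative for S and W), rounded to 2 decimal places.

Field Q=16, F=5: +16·20° lon, +5·10° lat → SW at lon 140°, lat -40°.
Square 3, 4: +3·2° lon, +4·1° lat → SW at lon 146°, lat -36°.
Cell spans 2° lon × 1° lat.
south -36.00, north -35.00.

-36.00, -35.00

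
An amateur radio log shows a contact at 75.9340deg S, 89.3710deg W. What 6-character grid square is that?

EB54hb

Offset from 180°W / 90°S: lon 90.6290°, lat 14.0660°.
Field: 90.6290/20 → 4 → E, 14.0660/10 → 1 → B; chars EB.
Square: 10.6290/2 → 5, 4.0660/1 → 4; chars 54.
Subsquare: 0.6290/0.0833333 → 7 → h, 0.0660/0.0416667 → 1 → b; chars hb.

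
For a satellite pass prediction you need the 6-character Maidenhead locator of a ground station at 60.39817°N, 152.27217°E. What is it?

Shift to the Maidenhead origin (180°W, 90°S): lon 332.2722, lat 150.3982.
Field: lon ⌊332.2722/20⌋ = 16 → Q; lat ⌊150.3982/10⌋ = 15 → P.
Square: lon ⌊12.2722/2⌋ = 6; lat ⌊0.3982/1⌋ = 0.
Subsquare: lon ⌊0.2722/0.0833333⌋ = 3 → d; lat ⌊0.3982/0.0416667⌋ = 9 → j.

QP60dj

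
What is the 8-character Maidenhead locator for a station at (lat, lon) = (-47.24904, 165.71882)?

RE22us60

Add 180° to longitude and 90° to latitude: 345.71882, 42.75096.
Field: lon ⌊345.71882/20⌋ = 17 → R; lat ⌊42.75096/10⌋ = 4 → E.
Square: lon ⌊5.71882/2⌋ = 2; lat ⌊2.75096/1⌋ = 2.
Subsquare: lon ⌊1.71882/0.0833333⌋ = 20 → u; lat ⌊0.75096/0.0416667⌋ = 18 → s.
Extended square: lon ⌊0.05215/0.00833333⌋ = 6; lat ⌊0.00096/0.00416667⌋ = 0.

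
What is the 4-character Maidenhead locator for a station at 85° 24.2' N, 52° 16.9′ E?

Add 180° to longitude and 90° to latitude: 232.28, 175.40.
Field: 232.28/20 → 11 → L, 175.40/10 → 17 → R; chars LR.
Square: 12.28/2 → 6, 5.40/1 → 5; chars 65.

LR65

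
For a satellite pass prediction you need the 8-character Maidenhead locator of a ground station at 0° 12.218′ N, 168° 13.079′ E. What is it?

RJ40ce68

Shift to the Maidenhead origin (180°W, 90°S): lon 348.21798, lat 90.20363.
Field: lon ⌊348.21798/20⌋ = 17 → R; lat ⌊90.20363/10⌋ = 9 → J.
Square: lon ⌊8.21798/2⌋ = 4; lat ⌊0.20363/1⌋ = 0.
Subsquare: lon ⌊0.21798/0.0833333⌋ = 2 → c; lat ⌊0.20363/0.0416667⌋ = 4 → e.
Extended square: lon ⌊0.05132/0.00833333⌋ = 6; lat ⌊0.03697/0.00416667⌋ = 8.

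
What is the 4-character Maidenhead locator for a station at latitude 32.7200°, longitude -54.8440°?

GM22

Offset from 180°W / 90°S: lon 125.16°, lat 122.72°.
Field: 125.16/20 → 6 → G, 122.72/10 → 12 → M; chars GM.
Square: 5.16/2 → 2, 2.72/1 → 2; chars 22.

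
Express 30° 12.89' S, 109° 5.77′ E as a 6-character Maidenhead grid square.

OF49ns

Add 180° to longitude and 90° to latitude: 289.0962, 59.7852.
Field: 289.0962/20 → 14 → O, 59.7852/10 → 5 → F; chars OF.
Square: 9.0962/2 → 4, 9.7852/1 → 9; chars 49.
Subsquare: 1.0962/0.0833333 → 13 → n, 0.7852/0.0416667 → 18 → s; chars ns.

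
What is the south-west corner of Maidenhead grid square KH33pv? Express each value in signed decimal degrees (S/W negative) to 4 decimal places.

-16.1250, 27.2500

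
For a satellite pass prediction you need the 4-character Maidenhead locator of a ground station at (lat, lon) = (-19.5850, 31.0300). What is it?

Shift to the Maidenhead origin (180°W, 90°S): lon 211.03, lat 70.41.
Field: 211.03/20 → 10 → K, 70.41/10 → 7 → H; chars KH.
Square: 11.03/2 → 5, 0.41/1 → 0; chars 50.

KH50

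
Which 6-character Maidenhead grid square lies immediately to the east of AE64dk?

AE64ek

Longitude subsquare d = 3; +1 → 4 = e.
The latitude characters are unchanged.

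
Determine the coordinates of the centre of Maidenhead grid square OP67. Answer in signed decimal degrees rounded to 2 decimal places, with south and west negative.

Field O=14, P=15: +14·20° lon, +15·10° lat → SW at lon 100°, lat 60°.
Square 6, 7: +6·2° lon, +7·1° lat → SW at lon 112°, lat 67°.
Cell spans 2° lon × 1° lat. Centre is SW corner plus half of each.
latitude 67.50, longitude 113.00.

67.50, 113.00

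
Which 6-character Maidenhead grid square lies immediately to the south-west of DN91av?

DN81xu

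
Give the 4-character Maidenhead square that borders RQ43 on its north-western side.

RQ34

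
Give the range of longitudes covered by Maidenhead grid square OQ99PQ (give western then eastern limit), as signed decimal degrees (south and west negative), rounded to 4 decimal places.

119.2500, 119.3333

Field O=14, Q=16: +14·20° lon, +16·10° lat → SW at lon 100°, lat 70°.
Square 9, 9: +9·2° lon, +9·1° lat → SW at lon 118°, lat 79°.
Subsquare p=15, q=16: +15·0.0833333° lon, +16·0.0416667° lat → SW at lon 119.25°, lat 79.6667°.
Cell spans 0.0833333° lon × 0.0416667° lat.
west 119.2500, east 119.3333.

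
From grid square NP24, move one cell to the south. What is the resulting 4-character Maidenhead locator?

Latitude square 4; −1 → 3.
The longitude characters are unchanged.

NP23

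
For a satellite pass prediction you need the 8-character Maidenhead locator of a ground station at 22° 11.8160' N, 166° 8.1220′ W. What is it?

AL62we37

Offset from 180°W / 90°S: lon 13.86463°, lat 112.19693°.
Field: lon ⌊13.86463/20⌋ = 0 → A; lat ⌊112.19693/10⌋ = 11 → L.
Square: lon ⌊13.86463/2⌋ = 6; lat ⌊2.19693/1⌋ = 2.
Subsquare: lon ⌊1.86463/0.0833333⌋ = 22 → w; lat ⌊0.19693/0.0416667⌋ = 4 → e.
Extended square: lon ⌊0.03130/0.00833333⌋ = 3; lat ⌊0.03027/0.00416667⌋ = 7.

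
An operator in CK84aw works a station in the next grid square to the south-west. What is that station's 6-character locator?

CK74xv

Longitude subsquare a = 0; −1 → -1, wraps to 23 = x, carry into square.
Longitude square 8; −1 → 7.
Latitude subsquare w = 22; −1 → 21 = v.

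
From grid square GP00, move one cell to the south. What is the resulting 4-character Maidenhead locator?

Latitude square 0; −1 → -1, wraps to 9, carry into field.
Latitude field P = 15; −1 → 14 = O.
The longitude characters are unchanged.

GO09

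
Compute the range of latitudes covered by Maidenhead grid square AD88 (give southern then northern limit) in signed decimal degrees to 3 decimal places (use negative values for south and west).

Field A=0, D=3: +0·20° lon, +3·10° lat → SW at lon -180°, lat -60°.
Square 8, 8: +8·2° lon, +8·1° lat → SW at lon -164°, lat -52°.
Cell spans 2° lon × 1° lat.
south -52.000, north -51.000.

-52.000, -51.000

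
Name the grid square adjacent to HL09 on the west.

GL99

Longitude square 0; −1 → -1, wraps to 9, carry into field.
Longitude field H = 7; −1 → 6 = G.
The latitude characters are unchanged.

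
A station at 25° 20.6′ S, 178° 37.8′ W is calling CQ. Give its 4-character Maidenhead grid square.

Offset from 180°W / 90°S: lon 1.37°, lat 64.66°.
Field: lon ⌊1.37/20⌋ = 0 → A; lat ⌊64.66/10⌋ = 6 → G.
Square: lon ⌊1.37/2⌋ = 0; lat ⌊4.66/1⌋ = 4.

AG04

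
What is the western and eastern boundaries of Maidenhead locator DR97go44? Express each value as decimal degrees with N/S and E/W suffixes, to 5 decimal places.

Field D=3, R=17: +3·20° lon, +17·10° lat → SW at lon -120°, lat 80°.
Square 9, 7: +9·2° lon, +7·1° lat → SW at lon -102°, lat 87°.
Subsquare g=6, o=14: +6·0.0833333° lon, +14·0.0416667° lat → SW at lon -101.5°, lat 87.5833°.
Extended square 4, 4: +4·0.00833333° lon, +4·0.00416667° lat → SW at lon -101.467°, lat 87.6°.
Cell spans 0.00833333° lon × 0.00416667° lat.
west 101.46667° W, east 101.45833° W.

101.46667° W, 101.45833° W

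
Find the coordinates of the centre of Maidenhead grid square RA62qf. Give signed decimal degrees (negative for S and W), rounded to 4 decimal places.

Field R=17, A=0: +17·20° lon, +0·10° lat → SW at lon 160°, lat -90°.
Square 6, 2: +6·2° lon, +2·1° lat → SW at lon 172°, lat -88°.
Subsquare q=16, f=5: +16·0.0833333° lon, +5·0.0416667° lat → SW at lon 173.333°, lat -87.7917°.
Cell spans 0.0833333° lon × 0.0416667° lat. Centre is SW corner plus half of each.
latitude -87.7708, longitude 173.3750.

-87.7708, 173.3750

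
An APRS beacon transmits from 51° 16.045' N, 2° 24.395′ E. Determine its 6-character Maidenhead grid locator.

JO11eg

Shift to the Maidenhead origin (180°W, 90°S): lon 182.4066, lat 141.2674.
Field: 182.4066/20 → 9 → J, 141.2674/10 → 14 → O; chars JO.
Square: 2.4066/2 → 1, 1.2674/1 → 1; chars 11.
Subsquare: 0.4066/0.0833333 → 4 → e, 0.2674/0.0416667 → 6 → g; chars eg.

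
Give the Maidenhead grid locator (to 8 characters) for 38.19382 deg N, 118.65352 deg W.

DM08qe16

Shift to the Maidenhead origin (180°W, 90°S): lon 61.34648, lat 128.19382.
Field (20°×10°, letters A–R): lon ⌊61.34648/20⌋ = 3 → D; lat ⌊128.19382/10⌋ = 12 → M.
Square (2°×1°, digits 0–9): lon ⌊1.34648/2⌋ = 0; lat ⌊8.19382/1⌋ = 8.
Subsquare (5′×2.5′, letters a–x): lon ⌊1.34648/0.0833333⌋ = 16 → q; lat ⌊0.19382/0.0416667⌋ = 4 → e.
Extended square (30″×15″, digits 0–9): lon ⌊0.01315/0.00833333⌋ = 1; lat ⌊0.02715/0.00416667⌋ = 6.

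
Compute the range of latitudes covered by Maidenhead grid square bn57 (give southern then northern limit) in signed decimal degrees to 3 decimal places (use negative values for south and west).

47.000, 48.000

Field B=1, N=13: +1·20° lon, +13·10° lat → SW at lon -160°, lat 40°.
Square 5, 7: +5·2° lon, +7·1° lat → SW at lon -150°, lat 47°.
Cell spans 2° lon × 1° lat.
south 47.000, north 48.000.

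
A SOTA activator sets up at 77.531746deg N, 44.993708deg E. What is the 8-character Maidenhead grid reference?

Shift to the Maidenhead origin (180°W, 90°S): lon 224.99371, lat 167.53175.
Field: lon ⌊224.99371/20⌋ = 11 → L; lat ⌊167.53175/10⌋ = 16 → Q.
Square: lon ⌊4.99371/2⌋ = 2; lat ⌊7.53175/1⌋ = 7.
Subsquare: lon ⌊0.99371/0.0833333⌋ = 11 → l; lat ⌊0.53175/0.0416667⌋ = 12 → m.
Extended square: lon ⌊0.07704/0.00833333⌋ = 9; lat ⌊0.03175/0.00416667⌋ = 7.

LQ27lm97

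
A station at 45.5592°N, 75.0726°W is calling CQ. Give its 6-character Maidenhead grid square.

Offset from 180°W / 90°S: lon 104.9274°, lat 135.5592°.
Field: 104.9274/20 → 5 → F, 135.5592/10 → 13 → N; chars FN.
Square: 4.9274/2 → 2, 5.5592/1 → 5; chars 25.
Subsquare: 0.9274/0.0833333 → 11 → l, 0.5592/0.0416667 → 13 → n; chars ln.

FN25ln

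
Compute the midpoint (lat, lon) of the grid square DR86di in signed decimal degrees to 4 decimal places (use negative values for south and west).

Field D=3, R=17: +3·20° lon, +17·10° lat → SW at lon -120°, lat 80°.
Square 8, 6: +8·2° lon, +6·1° lat → SW at lon -104°, lat 86°.
Subsquare d=3, i=8: +3·0.0833333° lon, +8·0.0416667° lat → SW at lon -103.75°, lat 86.3333°.
Cell spans 0.0833333° lon × 0.0416667° lat. Centre is SW corner plus half of each.
latitude 86.3542, longitude -103.7083.

86.3542, -103.7083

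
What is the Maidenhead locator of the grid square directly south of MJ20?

MI29

Latitude square 0; −1 → -1, wraps to 9, carry into field.
Latitude field J = 9; −1 → 8 = I.
The longitude characters are unchanged.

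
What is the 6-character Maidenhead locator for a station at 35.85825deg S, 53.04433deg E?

Add 180° to longitude and 90° to latitude: 233.0443, 54.1418.
Field (20°×10°, letters A–R): 233.0443/20 → 11 → L, 54.1418/10 → 5 → F; chars LF.
Square (2°×1°, digits 0–9): 13.0443/2 → 6, 4.1418/1 → 4; chars 64.
Subsquare (5′×2.5′, letters a–x): 1.0443/0.0833333 → 12 → m, 0.1418/0.0416667 → 3 → d; chars md.

LF64md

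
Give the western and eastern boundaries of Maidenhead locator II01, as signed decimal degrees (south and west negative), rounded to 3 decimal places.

-20.000, -18.000

Field I=8, I=8: +8·20° lon, +8·10° lat → SW at lon -20°, lat -10°.
Square 0, 1: +0·2° lon, +1·1° lat → SW at lon -20°, lat -9°.
Cell spans 2° lon × 1° lat.
west -20.000, east -18.000.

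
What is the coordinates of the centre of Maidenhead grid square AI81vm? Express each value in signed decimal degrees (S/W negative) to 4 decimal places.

-8.4792, -162.2083

Field A=0, I=8: +0·20° lon, +8·10° lat → SW at lon -180°, lat -10°.
Square 8, 1: +8·2° lon, +1·1° lat → SW at lon -164°, lat -9°.
Subsquare v=21, m=12: +21·0.0833333° lon, +12·0.0416667° lat → SW at lon -162.25°, lat -8.5°.
Cell spans 0.0833333° lon × 0.0416667° lat. Centre is SW corner plus half of each.
latitude -8.4792, longitude -162.2083.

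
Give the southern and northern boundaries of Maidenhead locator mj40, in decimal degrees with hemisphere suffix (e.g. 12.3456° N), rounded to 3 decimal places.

0.000° N, 1.000° N

Field M=12, J=9: +12·20° lon, +9·10° lat → SW at lon 60°, lat 0°.
Square 4, 0: +4·2° lon, +0·1° lat → SW at lon 68°, lat 0°.
Cell spans 2° lon × 1° lat.
south 0.000° N, north 1.000° N.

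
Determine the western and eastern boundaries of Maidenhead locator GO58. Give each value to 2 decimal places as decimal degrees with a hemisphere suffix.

Field G=6, O=14: +6·20° lon, +14·10° lat → SW at lon -60°, lat 50°.
Square 5, 8: +5·2° lon, +8·1° lat → SW at lon -50°, lat 58°.
Cell spans 2° lon × 1° lat.
west 50.00° W, east 48.00° W.

50.00° W, 48.00° W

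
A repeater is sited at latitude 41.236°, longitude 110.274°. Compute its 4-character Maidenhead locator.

ON51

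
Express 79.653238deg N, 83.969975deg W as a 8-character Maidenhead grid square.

Add 180° to longitude and 90° to latitude: 96.03002, 169.65324.
Field (20°×10°, letters A–R): 96.03002/20 → 4 → E, 169.65324/10 → 16 → Q; chars EQ.
Square (2°×1°, digits 0–9): 16.03002/2 → 8, 9.65324/1 → 9; chars 89.
Subsquare (5′×2.5′, letters a–x): 0.03002/0.0833333 → 0 → a, 0.65324/0.0416667 → 15 → p; chars ap.
Extended square (30″×15″, digits 0–9): 0.03002/0.00833333 → 3, 0.02824/0.00416667 → 6; chars 36.

EQ89ap36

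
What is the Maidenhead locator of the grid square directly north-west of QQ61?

QQ52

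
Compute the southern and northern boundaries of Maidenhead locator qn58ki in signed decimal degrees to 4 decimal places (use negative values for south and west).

Field Q=16, N=13: +16·20° lon, +13·10° lat → SW at lon 140°, lat 40°.
Square 5, 8: +5·2° lon, +8·1° lat → SW at lon 150°, lat 48°.
Subsquare k=10, i=8: +10·0.0833333° lon, +8·0.0416667° lat → SW at lon 150.833°, lat 48.3333°.
Cell spans 0.0833333° lon × 0.0416667° lat.
south 48.3333, north 48.3750.

48.3333, 48.3750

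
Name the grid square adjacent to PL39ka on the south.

PL38kx

Latitude subsquare a = 0; −1 → -1, wraps to 23 = x, carry into square.
Latitude square 9; −1 → 8.
The longitude characters are unchanged.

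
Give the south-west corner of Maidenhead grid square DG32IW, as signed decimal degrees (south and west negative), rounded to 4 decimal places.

-27.0833, -113.3333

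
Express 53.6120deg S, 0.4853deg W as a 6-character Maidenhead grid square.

ID96sj

Shift to the Maidenhead origin (180°W, 90°S): lon 179.5147, lat 36.3880.
Field (20°×10°, letters A–R): lon ⌊179.5147/20⌋ = 8 → I; lat ⌊36.3880/10⌋ = 3 → D.
Square (2°×1°, digits 0–9): lon ⌊19.5147/2⌋ = 9; lat ⌊6.3880/1⌋ = 6.
Subsquare (5′×2.5′, letters a–x): lon ⌊1.5147/0.0833333⌋ = 18 → s; lat ⌊0.3880/0.0416667⌋ = 9 → j.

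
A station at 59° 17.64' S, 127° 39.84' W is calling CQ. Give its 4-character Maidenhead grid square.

Add 180° to longitude and 90° to latitude: 52.34, 30.71.
Field: 52.34/20 → 2 → C, 30.71/10 → 3 → D; chars CD.
Square: 12.34/2 → 6, 0.71/1 → 0; chars 60.

CD60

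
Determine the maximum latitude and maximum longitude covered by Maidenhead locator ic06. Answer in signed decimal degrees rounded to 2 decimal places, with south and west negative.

Field I=8, C=2: +8·20° lon, +2·10° lat → SW at lon -20°, lat -70°.
Square 0, 6: +0·2° lon, +6·1° lat → SW at lon -20°, lat -64°.
Cell spans 2° lon × 1° lat. NE corner is SW corner plus one full cell.
latitude -63.00, longitude -18.00.

-63.00, -18.00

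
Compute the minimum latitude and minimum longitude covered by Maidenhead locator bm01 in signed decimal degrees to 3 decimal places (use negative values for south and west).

Field B=1, M=12: +1·20° lon, +12·10° lat → SW at lon -160°, lat 30°.
Square 0, 1: +0·2° lon, +1·1° lat → SW at lon -160°, lat 31°.
latitude 31.000, longitude -160.000.

31.000, -160.000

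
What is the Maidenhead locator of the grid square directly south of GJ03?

GJ02

Latitude square 3; −1 → 2.
The longitude characters are unchanged.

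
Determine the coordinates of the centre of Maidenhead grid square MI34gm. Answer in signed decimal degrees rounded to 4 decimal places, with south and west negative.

-5.4792, 66.5417

Field M=12, I=8: +12·20° lon, +8·10° lat → SW at lon 60°, lat -10°.
Square 3, 4: +3·2° lon, +4·1° lat → SW at lon 66°, lat -6°.
Subsquare g=6, m=12: +6·0.0833333° lon, +12·0.0416667° lat → SW at lon 66.5°, lat -5.5°.
Cell spans 0.0833333° lon × 0.0416667° lat. Centre is SW corner plus half of each.
latitude -5.4792, longitude 66.5417.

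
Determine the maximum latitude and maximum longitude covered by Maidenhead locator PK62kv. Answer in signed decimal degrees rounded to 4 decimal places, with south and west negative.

Field P=15, K=10: +15·20° lon, +10·10° lat → SW at lon 120°, lat 10°.
Square 6, 2: +6·2° lon, +2·1° lat → SW at lon 132°, lat 12°.
Subsquare k=10, v=21: +10·0.0833333° lon, +21·0.0416667° lat → SW at lon 132.833°, lat 12.875°.
Cell spans 0.0833333° lon × 0.0416667° lat. NE corner is SW corner plus one full cell.
latitude 12.9167, longitude 132.9167.

12.9167, 132.9167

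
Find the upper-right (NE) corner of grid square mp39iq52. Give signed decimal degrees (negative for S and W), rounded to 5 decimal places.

69.67917, 66.71667

Field M=12, P=15: +12·20° lon, +15·10° lat → SW at lon 60°, lat 60°.
Square 3, 9: +3·2° lon, +9·1° lat → SW at lon 66°, lat 69°.
Subsquare i=8, q=16: +8·0.0833333° lon, +16·0.0416667° lat → SW at lon 66.6667°, lat 69.6667°.
Extended square 5, 2: +5·0.00833333° lon, +2·0.00416667° lat → SW at lon 66.7083°, lat 69.675°.
Cell spans 0.00833333° lon × 0.00416667° lat. NE corner is SW corner plus one full cell.
latitude 69.67917, longitude 66.71667.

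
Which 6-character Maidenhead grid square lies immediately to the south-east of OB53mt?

OB53ns

Longitude subsquare m = 12; +1 → 13 = n.
Latitude subsquare t = 19; −1 → 18 = s.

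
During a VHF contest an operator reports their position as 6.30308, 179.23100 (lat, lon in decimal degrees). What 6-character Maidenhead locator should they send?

RJ96oh

Add 180° to longitude and 90° to latitude: 359.2310, 96.3031.
Field (20°×10°, letters A–R): 359.2310/20 → 17 → R, 96.3031/10 → 9 → J; chars RJ.
Square (2°×1°, digits 0–9): 19.2310/2 → 9, 6.3031/1 → 6; chars 96.
Subsquare (5′×2.5′, letters a–x): 1.2310/0.0833333 → 14 → o, 0.3031/0.0416667 → 7 → h; chars oh.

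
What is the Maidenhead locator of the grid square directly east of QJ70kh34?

QJ70kh44

Longitude extended square 3; +1 → 4.
The latitude characters are unchanged.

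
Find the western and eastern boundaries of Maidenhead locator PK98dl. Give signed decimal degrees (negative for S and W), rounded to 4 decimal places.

138.2500, 138.3333

Field P=15, K=10: +15·20° lon, +10·10° lat → SW at lon 120°, lat 10°.
Square 9, 8: +9·2° lon, +8·1° lat → SW at lon 138°, lat 18°.
Subsquare d=3, l=11: +3·0.0833333° lon, +11·0.0416667° lat → SW at lon 138.25°, lat 18.4583°.
Cell spans 0.0833333° lon × 0.0416667° lat.
west 138.2500, east 138.3333.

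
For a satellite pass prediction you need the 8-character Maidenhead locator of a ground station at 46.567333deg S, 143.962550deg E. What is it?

QE13xk53

Add 180° to longitude and 90° to latitude: 323.96255, 43.43267.
Field: 323.96255/20 → 16 → Q, 43.43267/10 → 4 → E; chars QE.
Square: 3.96255/2 → 1, 3.43267/1 → 3; chars 13.
Subsquare: 1.96255/0.0833333 → 23 → x, 0.43267/0.0416667 → 10 → k; chars xk.
Extended square: 0.04588/0.00833333 → 5, 0.01600/0.00416667 → 3; chars 53.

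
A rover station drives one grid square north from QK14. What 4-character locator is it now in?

QK15

Latitude square 4; +1 → 5.
The longitude characters are unchanged.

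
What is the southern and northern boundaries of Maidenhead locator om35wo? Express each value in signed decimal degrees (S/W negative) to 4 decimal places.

Field O=14, M=12: +14·20° lon, +12·10° lat → SW at lon 100°, lat 30°.
Square 3, 5: +3·2° lon, +5·1° lat → SW at lon 106°, lat 35°.
Subsquare w=22, o=14: +22·0.0833333° lon, +14·0.0416667° lat → SW at lon 107.833°, lat 35.5833°.
Cell spans 0.0833333° lon × 0.0416667° lat.
south 35.5833, north 35.6250.

35.5833, 35.6250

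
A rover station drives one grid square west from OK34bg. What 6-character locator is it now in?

OK34ag

Longitude subsquare b = 1; −1 → 0 = a.
The latitude characters are unchanged.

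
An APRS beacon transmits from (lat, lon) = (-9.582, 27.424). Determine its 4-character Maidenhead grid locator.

KI30

Offset from 180°W / 90°S: lon 207.42°, lat 80.42°.
Field (20°×10°, letters A–R): lon ⌊207.42/20⌋ = 10 → K; lat ⌊80.42/10⌋ = 8 → I.
Square (2°×1°, digits 0–9): lon ⌊7.42/2⌋ = 3; lat ⌊0.42/1⌋ = 0.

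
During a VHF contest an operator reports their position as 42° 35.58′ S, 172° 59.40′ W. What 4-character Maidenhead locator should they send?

AE37

Add 180° to longitude and 90° to latitude: 7.01, 47.41.
Field: 7.01/20 → 0 → A, 47.41/10 → 4 → E; chars AE.
Square: 7.01/2 → 3, 7.41/1 → 7; chars 37.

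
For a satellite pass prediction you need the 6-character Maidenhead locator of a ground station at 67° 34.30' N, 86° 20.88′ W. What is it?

Add 180° to longitude and 90° to latitude: 93.6520, 157.5717.
Field (20°×10°, letters A–R): lon ⌊93.6520/20⌋ = 4 → E; lat ⌊157.5717/10⌋ = 15 → P.
Square (2°×1°, digits 0–9): lon ⌊13.6520/2⌋ = 6; lat ⌊7.5717/1⌋ = 7.
Subsquare (5′×2.5′, letters a–x): lon ⌊1.6520/0.0833333⌋ = 19 → t; lat ⌊0.5717/0.0416667⌋ = 13 → n.

EP67tn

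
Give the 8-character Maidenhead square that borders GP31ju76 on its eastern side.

Longitude extended square 7; +1 → 8.
The latitude characters are unchanged.

GP31ju86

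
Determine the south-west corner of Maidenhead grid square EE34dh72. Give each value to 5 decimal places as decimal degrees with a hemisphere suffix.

45.70000° S, 93.69167° W

Field E=4, E=4: +4·20° lon, +4·10° lat → SW at lon -100°, lat -50°.
Square 3, 4: +3·2° lon, +4·1° lat → SW at lon -94°, lat -46°.
Subsquare d=3, h=7: +3·0.0833333° lon, +7·0.0416667° lat → SW at lon -93.75°, lat -45.7083°.
Extended square 7, 2: +7·0.00833333° lon, +2·0.00416667° lat → SW at lon -93.6917°, lat -45.7°.
latitude 45.70000° S, longitude 93.69167° W.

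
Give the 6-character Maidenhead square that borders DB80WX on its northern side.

DB81wa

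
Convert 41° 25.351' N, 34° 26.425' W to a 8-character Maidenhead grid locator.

HN21sk71

Shift to the Maidenhead origin (180°W, 90°S): lon 145.55958, lat 131.42252.
Field: lon ⌊145.55958/20⌋ = 7 → H; lat ⌊131.42252/10⌋ = 13 → N.
Square: lon ⌊5.55958/2⌋ = 2; lat ⌊1.42252/1⌋ = 1.
Subsquare: lon ⌊1.55958/0.0833333⌋ = 18 → s; lat ⌊0.42252/0.0416667⌋ = 10 → k.
Extended square: lon ⌊0.05958/0.00833333⌋ = 7; lat ⌊0.00585/0.00416667⌋ = 1.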